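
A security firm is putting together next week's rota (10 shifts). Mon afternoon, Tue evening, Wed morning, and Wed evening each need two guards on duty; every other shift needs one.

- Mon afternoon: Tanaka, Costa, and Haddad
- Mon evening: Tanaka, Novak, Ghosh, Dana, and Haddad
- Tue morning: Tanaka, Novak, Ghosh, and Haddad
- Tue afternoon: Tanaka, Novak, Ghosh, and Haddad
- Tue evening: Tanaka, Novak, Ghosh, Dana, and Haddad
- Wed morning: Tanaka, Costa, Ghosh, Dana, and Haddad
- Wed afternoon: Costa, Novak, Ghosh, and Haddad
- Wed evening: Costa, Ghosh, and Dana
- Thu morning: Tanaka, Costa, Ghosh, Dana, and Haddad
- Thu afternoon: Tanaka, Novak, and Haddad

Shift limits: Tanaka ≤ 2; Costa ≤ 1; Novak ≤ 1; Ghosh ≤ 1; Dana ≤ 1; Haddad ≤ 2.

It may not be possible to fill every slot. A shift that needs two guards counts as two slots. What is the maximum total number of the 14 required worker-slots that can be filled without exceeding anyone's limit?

Total capacity across all guards is 2+1+1+1+1+2 = 8, and 14 slots are needed, so at most 8 can be filled.
An assignment achieving 8: Mon afternoon→Tanaka+Costa, Tue morning→Novak, Tue afternoon→Haddad, Wed afternoon→Haddad, Wed evening→Ghosh+Dana, Thu afternoon→Tanaka.
Loads: Tanaka 2/2, Costa 1/1, Novak 1/1, Ghosh 1/1, Dana 1/1, Haddad 2/2.

8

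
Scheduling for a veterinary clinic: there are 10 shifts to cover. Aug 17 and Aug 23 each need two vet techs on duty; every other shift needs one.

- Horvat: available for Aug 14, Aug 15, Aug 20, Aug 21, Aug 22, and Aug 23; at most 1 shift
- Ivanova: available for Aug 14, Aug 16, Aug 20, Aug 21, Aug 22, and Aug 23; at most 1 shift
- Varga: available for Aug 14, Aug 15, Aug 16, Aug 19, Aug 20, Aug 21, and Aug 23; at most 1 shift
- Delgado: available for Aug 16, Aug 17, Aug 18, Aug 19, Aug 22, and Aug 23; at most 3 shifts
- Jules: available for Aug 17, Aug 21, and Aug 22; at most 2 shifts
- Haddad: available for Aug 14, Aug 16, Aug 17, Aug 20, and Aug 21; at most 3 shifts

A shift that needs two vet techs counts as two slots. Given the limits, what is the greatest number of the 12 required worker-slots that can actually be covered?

Total capacity across all vet techs is 1+1+1+3+2+3 = 11, and 12 slots are needed, so at most 11 can be filled.
An assignment achieving 11: Aug 14→Ivanova, Aug 15→Horvat, Aug 16→Haddad, Aug 17→Delgado+Jules, Aug 18→Delgado, Aug 19→Varga, Aug 20→Haddad, Aug 21→Haddad, Aug 22→Jules, Aug 23→Delgado.
Loads: Horvat 1/1, Ivanova 1/1, Varga 1/1, Delgado 3/3, Jules 2/2, Haddad 3/3.

11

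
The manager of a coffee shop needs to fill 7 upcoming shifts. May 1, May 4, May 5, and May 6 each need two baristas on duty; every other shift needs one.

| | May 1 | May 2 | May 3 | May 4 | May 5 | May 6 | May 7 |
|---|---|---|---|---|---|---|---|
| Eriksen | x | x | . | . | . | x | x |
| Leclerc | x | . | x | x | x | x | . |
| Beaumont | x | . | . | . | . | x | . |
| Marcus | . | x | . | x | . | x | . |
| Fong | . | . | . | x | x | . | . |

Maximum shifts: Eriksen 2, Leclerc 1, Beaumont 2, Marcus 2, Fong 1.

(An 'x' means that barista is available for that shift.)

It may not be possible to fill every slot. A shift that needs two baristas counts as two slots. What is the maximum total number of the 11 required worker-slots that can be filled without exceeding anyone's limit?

Total capacity across all baristas is 2+1+2+2+1 = 8, and 11 slots are needed, so at most 8 can be filled.
An assignment achieving 8: May 1→Beaumont, May 2→Eriksen, May 3→Leclerc, May 4→Marcus, May 5→Fong, May 6→Beaumont+Marcus, May 7→Eriksen.
Loads: Eriksen 2/2, Leclerc 1/1, Beaumont 2/2, Marcus 2/2, Fong 1/1.

8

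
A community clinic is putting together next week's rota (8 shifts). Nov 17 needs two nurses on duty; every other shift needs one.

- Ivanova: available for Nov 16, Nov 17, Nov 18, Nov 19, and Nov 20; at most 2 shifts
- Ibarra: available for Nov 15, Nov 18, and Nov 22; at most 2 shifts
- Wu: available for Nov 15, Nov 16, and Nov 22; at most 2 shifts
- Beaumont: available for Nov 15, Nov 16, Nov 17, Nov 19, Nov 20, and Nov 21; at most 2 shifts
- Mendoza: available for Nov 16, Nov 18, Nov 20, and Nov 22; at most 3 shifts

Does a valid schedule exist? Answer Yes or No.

Nov 17 can only be covered by Ivanova and Beaumont, so that assignment is forced.
Nov 21 can only be covered by Beaumont, so that assignment is forced.
One valid schedule: Nov 15→Ibarra, Nov 16→Wu, Nov 17→Ivanova+Beaumont, Nov 18→Ibarra, Nov 19→Ivanova, Nov 20→Mendoza, Nov 21→Beaumont, Nov 22→Wu.
Loads: Ivanova 2/2, Ibarra 2/2, Wu 2/2, Beaumont 2/2, Mendoza 1/3 — all within limits.

Yes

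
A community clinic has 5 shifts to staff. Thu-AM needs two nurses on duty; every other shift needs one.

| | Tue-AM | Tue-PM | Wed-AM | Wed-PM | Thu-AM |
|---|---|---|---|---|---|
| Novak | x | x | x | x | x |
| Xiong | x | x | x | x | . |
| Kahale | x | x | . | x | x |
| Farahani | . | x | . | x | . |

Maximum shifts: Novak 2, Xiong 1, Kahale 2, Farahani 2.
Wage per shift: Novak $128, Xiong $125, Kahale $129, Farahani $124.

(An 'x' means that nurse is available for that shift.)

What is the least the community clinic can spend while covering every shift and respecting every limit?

$758

Thu-AM can only be covered by Novak and Kahale, so that assignment is forced.
Picking the cheapest available nurse for each shift independently would cost $755, but that ignores the shift limits.
An optimal schedule: Tue-AM→Novak, Tue-PM→Farahani, Wed-AM→Xiong, Wed-PM→Farahani, Thu-AM→Novak+Kahale.
Total: 128 + 124 + 125 + 124 + 128 + 129 = $758.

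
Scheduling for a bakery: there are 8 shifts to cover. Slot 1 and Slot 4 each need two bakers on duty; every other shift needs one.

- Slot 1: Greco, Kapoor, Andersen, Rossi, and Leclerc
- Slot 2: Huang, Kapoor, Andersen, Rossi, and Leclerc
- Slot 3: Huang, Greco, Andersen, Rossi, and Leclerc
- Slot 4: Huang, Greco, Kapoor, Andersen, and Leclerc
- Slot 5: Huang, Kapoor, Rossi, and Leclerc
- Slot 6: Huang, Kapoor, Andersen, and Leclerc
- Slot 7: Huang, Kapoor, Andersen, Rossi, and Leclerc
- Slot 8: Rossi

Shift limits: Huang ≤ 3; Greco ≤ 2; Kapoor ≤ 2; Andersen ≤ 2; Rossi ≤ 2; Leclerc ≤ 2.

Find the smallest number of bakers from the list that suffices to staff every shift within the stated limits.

5

10 slots to fill and no one can take more than 3, so at least ⌈10/3⌉ = 4 bakers are needed.
Any 4 bakers together have capacity at most 3+2+2+2 = 9 < 10 slots, so 4 can never suffice.
Huang, Greco, Kapoor, Andersen, and Rossi alone can cover everything: Slot 1→Greco+Andersen, Slot 2→Huang, Slot 3→Greco, Slot 4→Kapoor+Andersen, Slot 5→Huang, Slot 6→Huang, Slot 7→Kapoor, Slot 8→Rossi.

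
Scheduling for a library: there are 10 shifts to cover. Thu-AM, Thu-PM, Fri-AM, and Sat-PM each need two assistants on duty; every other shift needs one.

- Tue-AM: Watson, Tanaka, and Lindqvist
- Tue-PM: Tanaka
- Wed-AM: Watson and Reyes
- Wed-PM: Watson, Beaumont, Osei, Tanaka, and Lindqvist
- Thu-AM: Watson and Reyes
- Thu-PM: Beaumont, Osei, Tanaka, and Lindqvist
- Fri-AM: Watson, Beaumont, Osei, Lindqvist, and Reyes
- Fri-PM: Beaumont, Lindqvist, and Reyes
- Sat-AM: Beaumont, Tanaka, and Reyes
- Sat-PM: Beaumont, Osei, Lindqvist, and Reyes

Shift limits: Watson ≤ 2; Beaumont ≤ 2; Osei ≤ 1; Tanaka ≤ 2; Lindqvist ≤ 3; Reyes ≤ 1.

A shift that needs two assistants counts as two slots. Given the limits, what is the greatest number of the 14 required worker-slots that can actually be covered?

11

Total capacity across all assistants is 2+2+1+2+3+1 = 11, and 14 slots are needed, so at most 11 can be filled.
An assignment achieving 11: Tue-AM→Tanaka, Tue-PM→Tanaka, Wed-AM→Watson, Wed-PM→Lindqvist, Thu-AM→Watson+Reyes, Thu-PM→Osei+Lindqvist, Fri-PM→Beaumont, Sat-AM→Beaumont, Sat-PM→Lindqvist.
Loads: Watson 2/2, Beaumont 2/2, Osei 1/1, Tanaka 2/2, Lindqvist 3/3, Reyes 1/1.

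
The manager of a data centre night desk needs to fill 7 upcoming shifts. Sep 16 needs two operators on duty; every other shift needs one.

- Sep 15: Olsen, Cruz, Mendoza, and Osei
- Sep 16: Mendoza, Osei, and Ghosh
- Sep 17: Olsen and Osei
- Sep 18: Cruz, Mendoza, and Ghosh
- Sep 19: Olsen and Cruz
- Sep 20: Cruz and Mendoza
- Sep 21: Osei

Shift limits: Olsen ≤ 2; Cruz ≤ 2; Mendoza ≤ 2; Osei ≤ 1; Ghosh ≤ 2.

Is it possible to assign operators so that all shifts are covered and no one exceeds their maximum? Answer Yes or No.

Sep 21 can only be covered by Osei, so that assignment is forced.
One valid schedule: Sep 15→Mendoza, Sep 16→Mendoza+Ghosh, Sep 17→Olsen, Sep 18→Cruz, Sep 19→Olsen, Sep 20→Cruz, Sep 21→Osei.
Loads: Olsen 2/2, Cruz 2/2, Mendoza 2/2, Osei 1/1, Ghosh 1/2 — all within limits.

Yes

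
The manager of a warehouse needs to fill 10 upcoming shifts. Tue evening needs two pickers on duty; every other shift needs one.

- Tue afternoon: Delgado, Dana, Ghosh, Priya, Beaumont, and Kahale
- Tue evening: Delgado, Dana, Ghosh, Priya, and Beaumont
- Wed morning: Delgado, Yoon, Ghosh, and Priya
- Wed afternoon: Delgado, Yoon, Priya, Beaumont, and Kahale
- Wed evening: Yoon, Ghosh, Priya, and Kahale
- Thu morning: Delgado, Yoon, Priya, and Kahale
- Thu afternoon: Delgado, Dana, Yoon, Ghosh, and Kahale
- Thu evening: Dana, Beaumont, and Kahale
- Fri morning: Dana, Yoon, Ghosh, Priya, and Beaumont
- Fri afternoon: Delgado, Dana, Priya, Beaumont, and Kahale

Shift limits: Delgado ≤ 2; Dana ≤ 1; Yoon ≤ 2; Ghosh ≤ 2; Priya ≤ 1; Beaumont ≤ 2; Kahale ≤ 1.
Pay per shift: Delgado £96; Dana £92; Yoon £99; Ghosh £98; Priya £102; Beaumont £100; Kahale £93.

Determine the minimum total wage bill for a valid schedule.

£1073

Picking the cheapest available picker for each shift independently would cost £1023, but that ignores the shift limits.
An optimal schedule: Tue afternoon→Kahale, Tue evening→Priya+Beaumont, Wed morning→Delgado, Wed afternoon→Yoon, Wed evening→Yoon, Thu morning→Delgado, Thu afternoon→Ghosh, Thu evening→Dana, Fri morning→Ghosh, Fri afternoon→Beaumont.
Total: 93 + 102 + 100 + 96 + 99 + 99 + 96 + 98 + 92 + 98 + 100 = £1073.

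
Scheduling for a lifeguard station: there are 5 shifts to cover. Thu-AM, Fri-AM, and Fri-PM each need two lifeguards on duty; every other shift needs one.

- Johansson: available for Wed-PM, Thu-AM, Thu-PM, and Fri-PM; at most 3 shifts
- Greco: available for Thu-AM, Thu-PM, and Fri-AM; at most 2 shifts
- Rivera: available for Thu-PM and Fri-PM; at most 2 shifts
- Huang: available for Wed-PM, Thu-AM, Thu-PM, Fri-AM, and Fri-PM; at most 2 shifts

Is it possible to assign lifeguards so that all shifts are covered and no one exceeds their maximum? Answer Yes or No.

Fri-AM can only be covered by Greco and Huang, so that assignment is forced.
One valid schedule: Wed-PM→Johansson, Thu-AM→Johansson+Greco, Thu-PM→Rivera, Fri-AM→Greco+Huang, Fri-PM→Johansson+Rivera.
Loads: Johansson 3/3, Greco 2/2, Rivera 2/2, Huang 1/2 — all within limits.

Yes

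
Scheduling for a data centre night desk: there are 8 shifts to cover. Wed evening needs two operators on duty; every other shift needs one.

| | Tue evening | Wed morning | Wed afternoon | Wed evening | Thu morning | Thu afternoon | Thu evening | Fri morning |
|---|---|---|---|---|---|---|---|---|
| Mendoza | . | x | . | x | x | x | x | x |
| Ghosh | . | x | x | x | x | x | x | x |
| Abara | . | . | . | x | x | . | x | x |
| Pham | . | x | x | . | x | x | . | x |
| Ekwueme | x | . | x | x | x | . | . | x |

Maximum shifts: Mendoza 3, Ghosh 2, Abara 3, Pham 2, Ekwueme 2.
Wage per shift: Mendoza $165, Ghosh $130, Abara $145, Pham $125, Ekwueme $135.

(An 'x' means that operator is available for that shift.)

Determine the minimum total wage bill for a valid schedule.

Tue evening can only be covered by Ekwueme, so that assignment is forced.
Picking the cheapest available operator for each shift independently would cost $1155, but that ignores the shift limits.
An optimal schedule: Tue evening→Ekwueme, Wed morning→Pham, Wed afternoon→Pham, Wed evening→Ekwueme+Abara, Thu morning→Abara, Thu afternoon→Ghosh, Thu evening→Ghosh, Fri morning→Abara.
Total: 135 + 125 + 125 + 135 + 145 + 145 + 130 + 130 + 145 = $1215.

$1215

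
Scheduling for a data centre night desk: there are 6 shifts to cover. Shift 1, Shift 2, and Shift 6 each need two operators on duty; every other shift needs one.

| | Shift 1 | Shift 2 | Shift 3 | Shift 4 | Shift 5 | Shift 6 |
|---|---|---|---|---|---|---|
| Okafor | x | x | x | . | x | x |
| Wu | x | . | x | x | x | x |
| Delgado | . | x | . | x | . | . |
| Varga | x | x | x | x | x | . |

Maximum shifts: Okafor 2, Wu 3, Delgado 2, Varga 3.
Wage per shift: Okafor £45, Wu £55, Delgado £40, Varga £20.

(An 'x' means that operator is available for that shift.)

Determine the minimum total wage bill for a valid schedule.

Shift 6 can only be covered by Okafor and Wu, so that assignment is forced.
Picking the cheapest available operator for each shift independently would cost £285, but that ignores the shift limits.
An optimal schedule: Shift 1→Varga+Okafor, Shift 2→Varga+Delgado, Shift 3→Varga, Shift 4→Delgado, Shift 5→Wu, Shift 6→Okafor+Wu.
Total: 20 + 45 + 20 + 40 + 20 + 40 + 55 + 45 + 55 = £340.

£340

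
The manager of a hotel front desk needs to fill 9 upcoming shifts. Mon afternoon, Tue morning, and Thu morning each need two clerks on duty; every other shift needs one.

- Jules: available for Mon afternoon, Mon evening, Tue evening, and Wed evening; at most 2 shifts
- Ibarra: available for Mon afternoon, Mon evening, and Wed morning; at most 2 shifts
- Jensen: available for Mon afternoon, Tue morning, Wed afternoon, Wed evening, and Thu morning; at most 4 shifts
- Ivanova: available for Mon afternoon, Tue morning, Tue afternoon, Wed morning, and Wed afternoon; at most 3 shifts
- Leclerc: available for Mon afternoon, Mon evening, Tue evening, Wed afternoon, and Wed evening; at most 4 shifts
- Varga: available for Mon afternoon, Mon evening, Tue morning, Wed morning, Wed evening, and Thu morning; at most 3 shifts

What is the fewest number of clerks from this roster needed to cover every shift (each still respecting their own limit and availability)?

12 slots to fill and no one can take more than 4, so at least ⌈12/4⌉ = 3 clerks are needed.
Any 3 clerks together have capacity at most 4+4+3 = 11 < 12 slots, so 3 can never suffice.
Jules, Jensen, Ivanova, and Varga alone can cover everything: Mon afternoon→Jensen+Varga, Mon evening→Jules, Tue morning→Jensen+Ivanova, Tue afternoon→Ivanova, Tue evening→Jules, Wed morning→Ivanova, Wed afternoon→Jensen, Wed evening→Varga, Thu morning→Jensen+Varga.

4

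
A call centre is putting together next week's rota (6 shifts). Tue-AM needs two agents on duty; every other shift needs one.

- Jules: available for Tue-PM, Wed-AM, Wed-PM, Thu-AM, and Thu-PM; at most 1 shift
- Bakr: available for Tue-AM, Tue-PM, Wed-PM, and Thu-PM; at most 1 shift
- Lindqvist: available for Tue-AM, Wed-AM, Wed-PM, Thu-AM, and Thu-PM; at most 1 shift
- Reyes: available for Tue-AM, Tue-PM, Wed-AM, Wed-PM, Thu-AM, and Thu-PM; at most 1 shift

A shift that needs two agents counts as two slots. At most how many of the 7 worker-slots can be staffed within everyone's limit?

Total capacity across all agents is 1+1+1+1 = 4, and 7 slots are needed, so at most 4 can be filled.
An assignment achieving 4: Tue-AM→Bakr+Lindqvist, Tue-PM→Jules, Wed-AM→Reyes.
Loads: Jules 1/1, Bakr 1/1, Lindqvist 1/1, Reyes 1/1.

4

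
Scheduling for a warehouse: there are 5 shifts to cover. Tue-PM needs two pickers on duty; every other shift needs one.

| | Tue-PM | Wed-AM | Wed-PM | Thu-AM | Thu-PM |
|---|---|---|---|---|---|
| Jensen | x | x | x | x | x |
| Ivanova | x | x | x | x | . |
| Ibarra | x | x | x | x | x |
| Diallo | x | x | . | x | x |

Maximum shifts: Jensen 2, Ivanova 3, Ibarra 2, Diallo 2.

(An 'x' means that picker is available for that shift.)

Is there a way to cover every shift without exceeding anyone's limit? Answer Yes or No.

Yes

One valid schedule: Tue-PM→Ivanova+Ibarra, Wed-AM→Ivanova, Wed-PM→Jensen, Thu-AM→Ivanova, Thu-PM→Jensen.
Loads: Jensen 2/2, Ivanova 3/3, Ibarra 1/2, Diallo 0/2 — all within limits.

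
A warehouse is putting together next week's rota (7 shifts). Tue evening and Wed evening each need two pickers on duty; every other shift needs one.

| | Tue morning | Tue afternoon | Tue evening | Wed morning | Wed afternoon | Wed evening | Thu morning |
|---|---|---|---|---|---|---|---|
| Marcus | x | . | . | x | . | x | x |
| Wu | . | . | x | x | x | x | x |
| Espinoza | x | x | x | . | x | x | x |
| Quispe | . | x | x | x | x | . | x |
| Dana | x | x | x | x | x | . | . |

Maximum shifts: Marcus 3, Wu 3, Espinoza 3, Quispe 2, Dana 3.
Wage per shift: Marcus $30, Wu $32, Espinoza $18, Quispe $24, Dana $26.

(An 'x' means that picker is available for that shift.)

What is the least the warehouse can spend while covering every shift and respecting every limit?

Picking the cheapest available picker for each shift independently would cost $186, but that ignores the shift limits.
An optimal schedule: Tue morning→Espinoza, Tue afternoon→Espinoza, Tue evening→Quispe+Dana, Wed morning→Dana, Wed afternoon→Dana, Wed evening→Espinoza+Marcus, Thu morning→Quispe.
Total: 18 + 18 + 24 + 26 + 26 + 26 + 18 + 30 + 24 = $210.

$210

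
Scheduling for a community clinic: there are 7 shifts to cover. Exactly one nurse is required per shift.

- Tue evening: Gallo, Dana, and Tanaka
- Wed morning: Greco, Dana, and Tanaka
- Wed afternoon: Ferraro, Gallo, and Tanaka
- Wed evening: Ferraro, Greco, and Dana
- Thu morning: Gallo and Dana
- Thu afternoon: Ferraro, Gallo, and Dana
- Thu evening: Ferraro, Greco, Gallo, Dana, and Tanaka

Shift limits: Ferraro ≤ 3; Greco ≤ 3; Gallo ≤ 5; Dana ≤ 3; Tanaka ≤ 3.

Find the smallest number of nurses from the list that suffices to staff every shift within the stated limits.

2

7 slots to fill and no one can take more than 5, so at least ⌈7/5⌉ = 2 nurses are needed.
Greco and Gallo alone can cover everything: Tue evening→Gallo, Wed morning→Greco, Wed afternoon→Gallo, Wed evening→Greco, Thu morning→Gallo, Thu afternoon→Gallo, Thu evening→Greco.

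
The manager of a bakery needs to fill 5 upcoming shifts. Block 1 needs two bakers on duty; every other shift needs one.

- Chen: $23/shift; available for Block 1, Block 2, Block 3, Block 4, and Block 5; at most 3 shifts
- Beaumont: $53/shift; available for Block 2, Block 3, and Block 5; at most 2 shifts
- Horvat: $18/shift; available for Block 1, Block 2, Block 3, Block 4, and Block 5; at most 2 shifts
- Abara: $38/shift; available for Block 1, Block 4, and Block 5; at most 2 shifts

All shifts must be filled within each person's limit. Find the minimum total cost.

$143

Picking the cheapest available baker for each shift independently would cost $113, but that ignores the shift limits.
An optimal schedule: Block 1→Horvat+Chen, Block 2→Horvat, Block 3→Chen, Block 4→Chen, Block 5→Abara.
Total: 18 + 23 + 18 + 23 + 23 + 38 = $143.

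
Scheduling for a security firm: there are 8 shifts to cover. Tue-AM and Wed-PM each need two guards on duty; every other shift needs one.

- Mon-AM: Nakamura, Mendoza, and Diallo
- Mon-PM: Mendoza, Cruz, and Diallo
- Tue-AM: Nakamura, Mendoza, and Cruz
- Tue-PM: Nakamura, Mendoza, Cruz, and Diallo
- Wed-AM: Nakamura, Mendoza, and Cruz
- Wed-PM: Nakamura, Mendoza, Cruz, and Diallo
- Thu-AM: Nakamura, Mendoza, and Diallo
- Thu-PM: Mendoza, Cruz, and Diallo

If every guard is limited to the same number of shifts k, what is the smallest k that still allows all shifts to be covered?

With 4 guards and 10 worker-slots to fill, someone must work at least ⌈10/4⌉ = 3 shifts, so k ≥ 3.
k = 3 works: Mon-AM→Nakamura, Mon-PM→Mendoza, Tue-AM→Nakamura+Mendoza, Tue-PM→Cruz, Wed-AM→Nakamura, Wed-PM→Cruz+Diallo, Thu-AM→Mendoza, Thu-PM→Cruz.
Loads: Nakamura 3, Mendoza 3, Cruz 3, Diallo 1 — all ≤ 3.

3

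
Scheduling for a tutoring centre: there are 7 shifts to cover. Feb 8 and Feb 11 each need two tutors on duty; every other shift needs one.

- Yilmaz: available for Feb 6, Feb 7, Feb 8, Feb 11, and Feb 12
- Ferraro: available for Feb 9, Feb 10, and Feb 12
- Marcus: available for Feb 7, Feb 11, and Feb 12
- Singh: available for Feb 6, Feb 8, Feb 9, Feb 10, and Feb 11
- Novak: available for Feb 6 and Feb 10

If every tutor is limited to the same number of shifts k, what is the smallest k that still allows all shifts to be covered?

With 5 tutors and 9 worker-slots to fill, someone must work at least ⌈9/5⌉ = 2 shifts, so k ≥ 2.
k = 2 works: Feb 6→Novak, Feb 7→Yilmaz, Feb 8→Yilmaz+Singh, Feb 9→Ferraro, Feb 10→Ferraro, Feb 11→Marcus+Singh, Feb 12→Marcus.
Loads: Yilmaz 2, Ferraro 2, Marcus 2, Singh 2, Novak 1 — all ≤ 2.

2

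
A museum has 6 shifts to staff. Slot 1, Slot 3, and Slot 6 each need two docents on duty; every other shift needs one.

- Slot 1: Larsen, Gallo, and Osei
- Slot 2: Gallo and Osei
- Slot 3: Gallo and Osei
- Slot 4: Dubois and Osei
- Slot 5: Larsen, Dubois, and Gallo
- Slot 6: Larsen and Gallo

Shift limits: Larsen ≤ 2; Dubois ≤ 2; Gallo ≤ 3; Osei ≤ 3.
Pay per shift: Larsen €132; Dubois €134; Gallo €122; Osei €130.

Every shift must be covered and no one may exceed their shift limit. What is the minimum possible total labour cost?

Slot 3 can only be covered by Gallo and Osei, so that assignment is forced.
Slot 6 can only be covered by Larsen and Gallo, so that assignment is forced.
Picking the cheapest available docent for each shift independently would cost €1132, but that ignores the shift limits.
An optimal schedule: Slot 1→Osei+Larsen, Slot 2→Gallo, Slot 3→Gallo+Osei, Slot 4→Osei, Slot 5→Dubois, Slot 6→Gallo+Larsen.
Total: 130 + 132 + 122 + 122 + 130 + 130 + 134 + 122 + 132 = €1154.

€1154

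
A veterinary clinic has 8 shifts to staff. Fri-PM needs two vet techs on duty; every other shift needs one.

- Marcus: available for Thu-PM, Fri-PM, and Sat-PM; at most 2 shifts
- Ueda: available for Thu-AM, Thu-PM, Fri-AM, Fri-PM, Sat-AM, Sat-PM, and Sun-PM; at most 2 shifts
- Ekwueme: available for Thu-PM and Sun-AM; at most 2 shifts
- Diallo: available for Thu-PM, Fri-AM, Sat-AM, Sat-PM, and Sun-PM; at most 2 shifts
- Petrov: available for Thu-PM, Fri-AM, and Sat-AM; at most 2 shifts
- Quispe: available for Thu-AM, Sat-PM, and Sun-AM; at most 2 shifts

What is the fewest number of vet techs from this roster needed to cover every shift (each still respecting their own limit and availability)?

9 slots to fill and no one can take more than 2, so at least ⌈9/2⌉ = 5 vet techs are needed.
Marcus, Ueda, Ekwueme, Diallo, and Petrov alone can cover everything: Thu-AM→Ueda, Thu-PM→Ekwueme, Fri-AM→Diallo, Fri-PM→Marcus+Ueda, Sat-AM→Petrov, Sat-PM→Marcus, Sun-AM→Ekwueme, Sun-PM→Diallo.

5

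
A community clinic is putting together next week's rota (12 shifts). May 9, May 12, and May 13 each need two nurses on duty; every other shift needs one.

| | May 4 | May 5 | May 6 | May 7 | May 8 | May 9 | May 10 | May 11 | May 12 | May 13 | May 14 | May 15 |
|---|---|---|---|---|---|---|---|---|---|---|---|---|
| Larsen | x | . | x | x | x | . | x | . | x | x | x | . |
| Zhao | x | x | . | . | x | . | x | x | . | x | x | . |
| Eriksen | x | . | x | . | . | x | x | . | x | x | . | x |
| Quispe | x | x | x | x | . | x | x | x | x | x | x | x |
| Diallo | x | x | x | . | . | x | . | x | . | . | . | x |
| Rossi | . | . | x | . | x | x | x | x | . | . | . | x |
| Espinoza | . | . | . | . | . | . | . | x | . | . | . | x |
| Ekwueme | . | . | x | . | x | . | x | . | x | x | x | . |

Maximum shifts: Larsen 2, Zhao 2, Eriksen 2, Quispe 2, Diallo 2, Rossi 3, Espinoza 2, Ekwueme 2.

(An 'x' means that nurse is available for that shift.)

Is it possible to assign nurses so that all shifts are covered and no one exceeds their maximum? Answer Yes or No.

Yes

One valid schedule: May 4→Eriksen, May 5→Zhao, May 6→Rossi, May 7→Larsen, May 8→Larsen, May 9→Diallo+Rossi, May 10→Rossi, May 11→Quispe, May 12→Eriksen+Ekwueme, May 13→Quispe+Ekwueme, May 14→Zhao, May 15→Diallo.
Loads: Larsen 2/2, Zhao 2/2, Eriksen 2/2, Quispe 2/2, Diallo 2/2, Rossi 3/3, Espinoza 0/2, Ekwueme 2/2 — all within limits.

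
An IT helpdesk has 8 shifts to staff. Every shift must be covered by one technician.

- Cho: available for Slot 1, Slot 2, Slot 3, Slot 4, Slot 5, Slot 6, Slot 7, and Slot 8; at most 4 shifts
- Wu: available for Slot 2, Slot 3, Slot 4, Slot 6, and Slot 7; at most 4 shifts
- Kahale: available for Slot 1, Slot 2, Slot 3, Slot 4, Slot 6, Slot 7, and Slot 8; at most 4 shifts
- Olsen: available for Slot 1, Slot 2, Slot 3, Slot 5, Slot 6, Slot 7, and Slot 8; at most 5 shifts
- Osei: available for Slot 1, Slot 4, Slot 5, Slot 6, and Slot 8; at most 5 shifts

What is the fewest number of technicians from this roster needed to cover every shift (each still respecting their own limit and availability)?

2

8 slots to fill and no one can take more than 5, so at least ⌈8/5⌉ = 2 technicians are needed.
Cho and Wu alone can cover everything: Slot 1→Cho, Slot 2→Cho, Slot 3→Wu, Slot 4→Wu, Slot 5→Cho, Slot 6→Wu, Slot 7→Wu, Slot 8→Cho.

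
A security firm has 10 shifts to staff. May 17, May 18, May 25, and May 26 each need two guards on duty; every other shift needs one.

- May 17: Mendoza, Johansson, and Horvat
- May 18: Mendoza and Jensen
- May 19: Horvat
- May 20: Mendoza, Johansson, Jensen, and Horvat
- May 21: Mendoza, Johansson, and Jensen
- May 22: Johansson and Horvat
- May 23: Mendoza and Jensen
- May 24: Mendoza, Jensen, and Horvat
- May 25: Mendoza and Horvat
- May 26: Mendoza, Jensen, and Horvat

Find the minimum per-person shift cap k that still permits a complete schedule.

With 4 guards and 14 worker-slots to fill, someone must work at least ⌈14/4⌉ = 4 shifts, so k ≥ 4.
k = 4 works: May 17→Mendoza+Johansson, May 18→Mendoza+Jensen, May 19→Horvat, May 20→Johansson, May 21→Johansson, May 22→Johansson, May 23→Mendoza, May 24→Jensen, May 25→Mendoza+Horvat, May 26→Jensen+Horvat.
Loads: Mendoza 4, Johansson 4, Jensen 3, Horvat 3 — all ≤ 4.

4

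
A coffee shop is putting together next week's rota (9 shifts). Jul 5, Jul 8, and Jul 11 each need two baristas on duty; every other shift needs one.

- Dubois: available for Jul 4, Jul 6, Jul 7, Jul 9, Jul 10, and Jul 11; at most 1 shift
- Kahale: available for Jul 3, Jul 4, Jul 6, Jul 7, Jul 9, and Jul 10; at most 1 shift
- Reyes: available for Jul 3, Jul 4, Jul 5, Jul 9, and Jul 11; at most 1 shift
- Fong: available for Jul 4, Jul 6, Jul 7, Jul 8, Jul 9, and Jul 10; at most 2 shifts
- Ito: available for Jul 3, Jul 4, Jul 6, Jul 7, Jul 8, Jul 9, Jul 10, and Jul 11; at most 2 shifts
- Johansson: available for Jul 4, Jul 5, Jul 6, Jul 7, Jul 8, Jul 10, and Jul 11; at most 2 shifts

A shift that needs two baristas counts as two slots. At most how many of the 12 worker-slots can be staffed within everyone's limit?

9

Total capacity across all baristas is 1+1+1+2+2+2 = 9, and 12 slots are needed, so at most 9 can be filled.
An assignment achieving 9: Jul 3→Kahale, Jul 5→Reyes+Johansson, Jul 6→Fong, Jul 7→Johansson, Jul 8→Fong+Ito, Jul 11→Dubois+Ito.
Loads: Dubois 1/1, Kahale 1/1, Reyes 1/1, Fong 2/2, Ito 2/2, Johansson 2/2.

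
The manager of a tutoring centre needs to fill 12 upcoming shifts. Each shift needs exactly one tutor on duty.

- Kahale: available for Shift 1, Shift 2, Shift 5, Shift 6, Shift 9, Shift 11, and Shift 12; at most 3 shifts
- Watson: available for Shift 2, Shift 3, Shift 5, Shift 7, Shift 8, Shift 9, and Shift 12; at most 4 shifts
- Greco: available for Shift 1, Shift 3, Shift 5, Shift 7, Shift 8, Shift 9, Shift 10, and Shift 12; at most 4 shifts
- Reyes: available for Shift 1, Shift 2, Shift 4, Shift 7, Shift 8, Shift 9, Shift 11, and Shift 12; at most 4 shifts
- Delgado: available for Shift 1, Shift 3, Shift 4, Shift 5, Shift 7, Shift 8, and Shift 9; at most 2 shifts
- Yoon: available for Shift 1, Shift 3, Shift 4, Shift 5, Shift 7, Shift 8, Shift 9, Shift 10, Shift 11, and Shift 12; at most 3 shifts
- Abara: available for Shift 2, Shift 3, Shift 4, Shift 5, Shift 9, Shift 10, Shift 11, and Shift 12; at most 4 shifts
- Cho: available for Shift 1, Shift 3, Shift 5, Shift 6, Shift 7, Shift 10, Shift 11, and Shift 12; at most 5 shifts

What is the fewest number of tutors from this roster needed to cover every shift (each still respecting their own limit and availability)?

12 slots to fill and no one can take more than 5, so at least ⌈12/5⌉ = 3 tutors are needed.
Kahale, Reyes, and Cho alone can cover everything: Shift 1→Cho, Shift 2→Kahale, Shift 3→Cho, Shift 4→Reyes, Shift 5→Kahale, Shift 6→Kahale, Shift 7→Reyes, Shift 8→Reyes, Shift 9→Reyes, Shift 10→Cho, Shift 11→Cho, Shift 12→Cho.

3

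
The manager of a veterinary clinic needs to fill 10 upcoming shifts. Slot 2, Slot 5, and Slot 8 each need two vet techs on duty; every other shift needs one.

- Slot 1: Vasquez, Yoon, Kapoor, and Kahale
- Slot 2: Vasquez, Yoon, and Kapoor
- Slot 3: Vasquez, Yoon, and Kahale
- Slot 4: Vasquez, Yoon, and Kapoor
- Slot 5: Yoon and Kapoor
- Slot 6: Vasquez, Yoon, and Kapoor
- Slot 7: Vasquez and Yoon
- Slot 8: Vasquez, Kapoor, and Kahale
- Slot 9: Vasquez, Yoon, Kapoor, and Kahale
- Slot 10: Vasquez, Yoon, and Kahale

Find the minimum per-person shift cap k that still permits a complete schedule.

4

With 4 vet techs and 13 worker-slots to fill, someone must work at least ⌈13/4⌉ = 4 shifts, so k ≥ 4.
k = 4 works: Slot 1→Kapoor, Slot 2→Vasquez+Yoon, Slot 3→Vasquez, Slot 4→Vasquez, Slot 5→Yoon+Kapoor, Slot 6→Yoon, Slot 7→Vasquez, Slot 8→Kapoor+Kahale, Slot 9→Kapoor, Slot 10→Yoon.
Loads: Vasquez 4, Yoon 4, Kapoor 4, Kahale 1 — all ≤ 4.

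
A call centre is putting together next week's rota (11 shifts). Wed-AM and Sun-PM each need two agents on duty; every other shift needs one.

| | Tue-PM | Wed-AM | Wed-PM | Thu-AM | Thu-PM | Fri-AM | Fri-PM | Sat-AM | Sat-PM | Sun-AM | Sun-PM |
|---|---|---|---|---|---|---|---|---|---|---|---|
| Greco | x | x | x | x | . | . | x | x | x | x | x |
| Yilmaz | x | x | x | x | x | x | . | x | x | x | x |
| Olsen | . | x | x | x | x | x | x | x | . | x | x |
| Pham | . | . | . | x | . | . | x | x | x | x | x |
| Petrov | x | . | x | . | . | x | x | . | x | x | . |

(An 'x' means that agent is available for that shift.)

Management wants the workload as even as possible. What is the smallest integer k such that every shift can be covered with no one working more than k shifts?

With 5 agents and 13 worker-slots to fill, someone must work at least ⌈13/5⌉ = 3 shifts, so k ≥ 3.
k = 3 works: Tue-PM→Greco, Wed-AM→Greco+Yilmaz, Wed-PM→Greco, Thu-AM→Olsen, Thu-PM→Yilmaz, Fri-AM→Yilmaz, Fri-PM→Olsen, Sat-AM→Pham, Sat-PM→Pham, Sun-AM→Petrov, Sun-PM→Olsen+Pham.
Loads: Greco 3, Yilmaz 3, Olsen 3, Pham 3, Petrov 1 — all ≤ 3.

3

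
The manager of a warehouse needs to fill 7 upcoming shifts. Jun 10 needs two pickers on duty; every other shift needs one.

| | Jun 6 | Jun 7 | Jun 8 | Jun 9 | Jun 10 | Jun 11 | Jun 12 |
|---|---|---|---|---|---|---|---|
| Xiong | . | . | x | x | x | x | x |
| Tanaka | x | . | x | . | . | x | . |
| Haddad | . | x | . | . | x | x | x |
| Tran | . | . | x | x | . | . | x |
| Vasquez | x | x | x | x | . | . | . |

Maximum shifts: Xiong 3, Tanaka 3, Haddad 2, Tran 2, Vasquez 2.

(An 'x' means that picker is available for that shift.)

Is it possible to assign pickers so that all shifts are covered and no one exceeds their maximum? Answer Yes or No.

Jun 10 can only be covered by Xiong and Haddad, so that assignment is forced.
One valid schedule: Jun 6→Tanaka, Jun 7→Haddad, Jun 8→Tanaka, Jun 9→Xiong, Jun 10→Xiong+Haddad, Jun 11→Xiong, Jun 12→Tran.
Loads: Xiong 3/3, Tanaka 2/3, Haddad 2/2, Tran 1/2, Vasquez 0/2 — all within limits.

Yes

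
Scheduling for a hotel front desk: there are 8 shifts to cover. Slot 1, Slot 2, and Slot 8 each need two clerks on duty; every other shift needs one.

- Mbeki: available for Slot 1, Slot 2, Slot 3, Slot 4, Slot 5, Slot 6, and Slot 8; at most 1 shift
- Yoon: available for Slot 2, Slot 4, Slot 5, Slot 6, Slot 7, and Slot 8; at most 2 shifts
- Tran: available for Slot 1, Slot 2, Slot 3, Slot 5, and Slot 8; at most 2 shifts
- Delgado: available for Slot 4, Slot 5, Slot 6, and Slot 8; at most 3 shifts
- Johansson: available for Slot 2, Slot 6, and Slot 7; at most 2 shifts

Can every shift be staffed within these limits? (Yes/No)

No

Total capacity is 1+2+2+3+2 = 10 but 11 worker-slots are needed — infeasible.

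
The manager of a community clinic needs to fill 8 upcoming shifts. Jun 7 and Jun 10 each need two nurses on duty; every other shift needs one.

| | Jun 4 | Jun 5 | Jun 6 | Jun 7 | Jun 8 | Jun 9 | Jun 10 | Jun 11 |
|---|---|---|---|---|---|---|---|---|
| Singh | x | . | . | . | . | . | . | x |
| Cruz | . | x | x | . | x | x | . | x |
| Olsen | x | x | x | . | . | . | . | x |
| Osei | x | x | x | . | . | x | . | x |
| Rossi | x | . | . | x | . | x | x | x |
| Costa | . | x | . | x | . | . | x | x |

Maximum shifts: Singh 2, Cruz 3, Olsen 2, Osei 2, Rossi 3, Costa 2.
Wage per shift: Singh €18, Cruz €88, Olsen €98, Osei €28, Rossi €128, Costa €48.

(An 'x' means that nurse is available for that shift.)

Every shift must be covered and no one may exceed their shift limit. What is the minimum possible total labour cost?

Jun 7 can only be covered by Rossi and Costa, so that assignment is forced.
Jun 8 can only be covered by Cruz, so that assignment is forced.
Jun 10 can only be covered by Rossi and Costa, so that assignment is forced.
Picking the cheapest available nurse for each shift independently would cost €560, but that ignores the shift limits.
An optimal schedule: Jun 4→Singh, Jun 5→Cruz, Jun 6→Osei, Jun 7→Costa+Rossi, Jun 8→Cruz, Jun 9→Osei, Jun 10→Costa+Rossi, Jun 11→Singh.
Total: 18 + 88 + 28 + 48 + 128 + 88 + 28 + 48 + 128 + 18 = €620.

€620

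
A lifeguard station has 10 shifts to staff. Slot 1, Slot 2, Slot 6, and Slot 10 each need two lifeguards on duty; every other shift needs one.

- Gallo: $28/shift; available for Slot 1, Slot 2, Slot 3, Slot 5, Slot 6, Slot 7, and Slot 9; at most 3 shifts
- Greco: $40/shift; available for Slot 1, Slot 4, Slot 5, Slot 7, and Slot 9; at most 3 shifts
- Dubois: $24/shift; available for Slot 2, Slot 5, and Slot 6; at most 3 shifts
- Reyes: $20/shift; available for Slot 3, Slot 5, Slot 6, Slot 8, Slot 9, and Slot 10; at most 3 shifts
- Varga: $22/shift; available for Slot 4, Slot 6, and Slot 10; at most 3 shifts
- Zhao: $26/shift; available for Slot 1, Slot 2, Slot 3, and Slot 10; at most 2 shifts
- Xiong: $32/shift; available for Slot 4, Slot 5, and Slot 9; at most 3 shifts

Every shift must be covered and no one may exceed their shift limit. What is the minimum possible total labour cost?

$334

Slot 8 can only be covered by Reyes, so that assignment is forced.
Picking the cheapest available lifeguard for each shift independently would cost $318, but that ignores the shift limits.
An optimal schedule: Slot 1→Zhao+Gallo, Slot 2→Dubois+Zhao, Slot 3→Reyes, Slot 4→Varga, Slot 5→Dubois, Slot 6→Varga+Dubois, Slot 7→Gallo, Slot 8→Reyes, Slot 9→Gallo, Slot 10→Reyes+Varga.
Total: 26 + 28 + 24 + 26 + 20 + 22 + 24 + 22 + 24 + 28 + 20 + 28 + 20 + 22 = $334.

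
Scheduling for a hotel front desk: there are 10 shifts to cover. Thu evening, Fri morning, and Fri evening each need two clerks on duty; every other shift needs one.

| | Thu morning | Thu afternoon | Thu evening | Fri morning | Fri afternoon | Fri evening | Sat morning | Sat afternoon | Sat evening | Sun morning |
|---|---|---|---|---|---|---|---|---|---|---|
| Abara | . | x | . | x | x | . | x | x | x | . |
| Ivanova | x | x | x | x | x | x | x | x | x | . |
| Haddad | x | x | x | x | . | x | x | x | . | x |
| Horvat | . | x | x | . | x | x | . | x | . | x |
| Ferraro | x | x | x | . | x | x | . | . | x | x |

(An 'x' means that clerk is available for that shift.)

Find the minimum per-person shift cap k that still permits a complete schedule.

With 5 clerks and 13 worker-slots to fill, someone must work at least ⌈13/5⌉ = 3 shifts, so k ≥ 3.
k = 3 works: Thu morning→Ivanova, Thu afternoon→Haddad, Thu evening→Horvat+Ferraro, Fri morning→Abara+Ivanova, Fri afternoon→Ivanova, Fri evening→Horvat+Ferraro, Sat morning→Abara, Sat afternoon→Haddad, Sat evening→Abara, Sun morning→Haddad.
Loads: Abara 3, Ivanova 3, Haddad 3, Horvat 2, Ferraro 2 — all ≤ 3.

3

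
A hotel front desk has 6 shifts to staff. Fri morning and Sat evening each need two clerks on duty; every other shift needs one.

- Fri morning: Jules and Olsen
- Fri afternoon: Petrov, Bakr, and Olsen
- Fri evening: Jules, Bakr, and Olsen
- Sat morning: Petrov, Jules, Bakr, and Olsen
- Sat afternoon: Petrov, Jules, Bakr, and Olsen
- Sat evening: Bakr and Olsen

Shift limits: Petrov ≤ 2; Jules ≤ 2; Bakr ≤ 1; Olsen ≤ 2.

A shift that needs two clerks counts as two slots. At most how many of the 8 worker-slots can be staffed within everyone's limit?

Total capacity across all clerks is 2+2+1+2 = 7, and 8 slots are needed, so at most 7 can be filled.
An assignment achieving 7: Fri morning→Jules+Olsen, Fri afternoon→Petrov, Fri evening→Jules, Sat morning→Petrov, Sat evening→Bakr+Olsen.
Loads: Petrov 2/2, Jules 2/2, Bakr 1/1, Olsen 2/2.

7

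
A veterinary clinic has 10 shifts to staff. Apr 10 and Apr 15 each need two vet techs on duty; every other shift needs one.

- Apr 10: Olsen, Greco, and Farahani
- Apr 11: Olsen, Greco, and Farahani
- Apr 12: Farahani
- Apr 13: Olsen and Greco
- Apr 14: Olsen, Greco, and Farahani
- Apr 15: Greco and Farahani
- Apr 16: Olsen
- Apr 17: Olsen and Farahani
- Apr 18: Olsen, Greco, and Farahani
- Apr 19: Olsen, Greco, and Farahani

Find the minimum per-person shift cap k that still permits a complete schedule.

With 3 vet techs and 12 worker-slots to fill, someone must work at least ⌈12/3⌉ = 4 shifts, so k ≥ 4.
k = 4 works: Apr 10→Olsen+Greco, Apr 11→Greco, Apr 12→Farahani, Apr 13→Olsen, Apr 14→Greco, Apr 15→Greco+Farahani, Apr 16→Olsen, Apr 17→Olsen, Apr 18→Farahani, Apr 19→Farahani.
Loads: Olsen 4, Greco 4, Farahani 4 — all ≤ 4.

4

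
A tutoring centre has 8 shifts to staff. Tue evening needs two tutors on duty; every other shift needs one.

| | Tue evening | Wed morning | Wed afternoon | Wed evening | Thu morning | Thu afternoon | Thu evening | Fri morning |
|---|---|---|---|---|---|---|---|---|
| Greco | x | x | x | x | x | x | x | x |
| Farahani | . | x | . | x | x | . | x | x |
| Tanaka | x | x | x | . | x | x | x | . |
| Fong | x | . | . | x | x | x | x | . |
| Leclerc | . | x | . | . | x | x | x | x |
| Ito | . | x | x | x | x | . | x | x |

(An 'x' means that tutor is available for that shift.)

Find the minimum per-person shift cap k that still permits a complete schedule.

With 6 tutors and 9 worker-slots to fill, someone must work at least ⌈9/6⌉ = 2 shifts, so k ≥ 2.
k = 2 works: Tue evening→Greco+Tanaka, Wed morning→Leclerc, Wed afternoon→Greco, Wed evening→Farahani, Thu morning→Fong, Thu afternoon→Tanaka, Thu evening→Fong, Fri morning→Farahani.
Loads: Greco 2, Farahani 2, Tanaka 2, Fong 2, Leclerc 1, Ito 0 — all ≤ 2.

2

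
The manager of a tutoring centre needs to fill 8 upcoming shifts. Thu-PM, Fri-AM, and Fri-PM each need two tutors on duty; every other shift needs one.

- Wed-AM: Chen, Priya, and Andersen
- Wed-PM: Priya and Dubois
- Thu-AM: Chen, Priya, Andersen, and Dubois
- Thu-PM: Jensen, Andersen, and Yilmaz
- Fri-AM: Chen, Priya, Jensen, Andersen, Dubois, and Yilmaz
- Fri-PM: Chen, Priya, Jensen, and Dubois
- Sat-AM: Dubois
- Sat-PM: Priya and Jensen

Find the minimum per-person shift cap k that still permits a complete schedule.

With 6 tutors and 11 worker-slots to fill, someone must work at least ⌈11/6⌉ = 2 shifts, so k ≥ 2.
k = 2 works: Wed-AM→Chen, Wed-PM→Priya, Thu-AM→Chen, Thu-PM→Jensen+Andersen, Fri-AM→Andersen+Yilmaz, Fri-PM→Jensen+Dubois, Sat-AM→Dubois, Sat-PM→Priya.
Loads: Chen 2, Priya 2, Jensen 2, Andersen 2, Dubois 2, Yilmaz 1 — all ≤ 2.

2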